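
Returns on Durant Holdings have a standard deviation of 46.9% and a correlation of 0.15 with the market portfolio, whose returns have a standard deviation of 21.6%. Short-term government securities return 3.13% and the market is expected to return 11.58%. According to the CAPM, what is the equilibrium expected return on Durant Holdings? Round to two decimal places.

5.88%

β = ρ × σ_i / σ_m = 0.15 × 46.9% / 21.6% = 0.3257
MRP = 11.58% − 3.13% = 8.45%
E(R) = 3.13% + 0.3257 × 8.45% = 5.88%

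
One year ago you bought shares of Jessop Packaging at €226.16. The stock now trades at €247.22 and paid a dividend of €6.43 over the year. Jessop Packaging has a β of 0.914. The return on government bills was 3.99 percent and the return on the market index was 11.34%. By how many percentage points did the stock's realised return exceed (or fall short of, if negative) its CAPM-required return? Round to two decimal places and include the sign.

Realised HPR = (P1 + D1 − P0) / P0 = (247.22 + 6.43 − 226.16) / 226.16 = 27.49 / 226.16 = 12.1551%
MRP = 11.34% − 3.99% = 7.35%
CAPM required = R_f + β·MRP = 3.99% + 0.914 × 7.35% = 10.70790%
α = realised − required = 12.1551% − 10.70790% = +1.45%

+1.45%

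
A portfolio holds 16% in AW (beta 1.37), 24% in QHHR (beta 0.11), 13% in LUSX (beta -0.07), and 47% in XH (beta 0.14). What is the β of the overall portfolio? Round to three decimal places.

β_P = Σ w_i β_i = 0.16×1.37 + 0.24×0.11 + 0.13×-0.07 + 0.47×0.14 = 0.3023

0.302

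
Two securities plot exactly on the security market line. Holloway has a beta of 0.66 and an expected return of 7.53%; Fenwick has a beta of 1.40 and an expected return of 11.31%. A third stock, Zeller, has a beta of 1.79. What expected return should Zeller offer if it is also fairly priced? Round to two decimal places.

MRP (SML slope) = (11.31% − 7.53%) / (1.40 − 0.66) = 3.78% / 0.74 = 5.1081%
R_f (intercept) = 7.53% − 0.66 × 5.1081% = 4.1587%
E(R_Zeller) = R_f + β × MRP = 4.1587% + 1.79 × 5.1081% = 13.30%

13.30%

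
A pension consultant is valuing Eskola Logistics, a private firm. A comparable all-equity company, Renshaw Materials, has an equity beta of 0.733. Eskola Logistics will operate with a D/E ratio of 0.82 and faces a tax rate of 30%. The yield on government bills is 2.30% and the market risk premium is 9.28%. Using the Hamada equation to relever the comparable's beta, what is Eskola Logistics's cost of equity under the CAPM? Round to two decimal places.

13.01%

β_L = β_U × [1 + (1 − t)(D/E)] = 0.733 × [1 + (1 − 0.30) × 0.82]
    = 0.733 × [1 + 0.70 × 0.82] = 0.733 × 1.5740 = 1.1537
E(R) = R_f + β_L × MRP = 2.30% + 1.1537 × 9.28% = 13.01%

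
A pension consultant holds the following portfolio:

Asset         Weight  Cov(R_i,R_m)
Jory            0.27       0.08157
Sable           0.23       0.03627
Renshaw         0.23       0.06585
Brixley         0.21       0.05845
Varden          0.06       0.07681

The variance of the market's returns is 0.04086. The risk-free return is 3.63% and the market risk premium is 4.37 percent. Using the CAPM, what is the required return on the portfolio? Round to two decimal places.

10.30%

β_Jory = 0.08157 / 0.04086 = 1.9963
β_Sable = 0.03627 / 0.04086 = 0.8877
β_Renshaw = 0.06585 / 0.04086 = 1.6116
β_Brixley = 0.05845 / 0.04086 = 1.4305
β_Varden = 0.07681 / 0.04086 = 1.8798
β_P = Σ w_i β_i = 0.27×1.9963 + 0.23×0.8877 + 0.23×1.6116 + 0.21×1.4305 + 0.06×1.8798 = 1.5270
E(R_P) = R_f + β_P × MRP = 3.63% + 1.5270 × 4.37% = 10.30%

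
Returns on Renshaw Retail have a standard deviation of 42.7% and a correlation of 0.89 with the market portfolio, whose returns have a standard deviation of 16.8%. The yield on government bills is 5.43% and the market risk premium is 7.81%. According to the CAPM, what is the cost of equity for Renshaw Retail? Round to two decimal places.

23.10%

β = ρ × σ_i / σ_m = 0.89 × 42.7% / 16.8% = 2.2621
E(R) = 5.43% + 2.2621 × 7.81% = 23.10%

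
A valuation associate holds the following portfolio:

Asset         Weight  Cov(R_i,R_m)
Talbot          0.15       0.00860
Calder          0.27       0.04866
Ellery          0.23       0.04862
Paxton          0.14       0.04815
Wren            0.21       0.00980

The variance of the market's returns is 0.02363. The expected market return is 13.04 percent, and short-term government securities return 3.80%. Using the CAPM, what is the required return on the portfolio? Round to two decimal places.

17.26%

β_Talbot = 0.00860 / 0.02363 = 0.3639
β_Calder = 0.04866 / 0.02363 = 2.0592
β_Ellery = 0.04862 / 0.02363 = 2.0576
β_Paxton = 0.04815 / 0.02363 = 2.0377
β_Wren = 0.00980 / 0.02363 = 0.4147
β_P = Σ w_i β_i = 0.15×0.3639 + 0.27×2.0592 + 0.23×2.0576 + 0.14×2.0377 + 0.21×0.4147 = 1.4562
MRP = 13.04% − 3.80% = 9.24%
E(R_P) = R_f + β_P × MRP = 3.80% + 1.4562 × 9.24% = 17.26%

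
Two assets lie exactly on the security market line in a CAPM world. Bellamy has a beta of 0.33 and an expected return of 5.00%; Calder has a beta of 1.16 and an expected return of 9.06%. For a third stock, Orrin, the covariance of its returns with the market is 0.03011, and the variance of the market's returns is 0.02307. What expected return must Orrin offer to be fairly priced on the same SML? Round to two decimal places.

MRP = (9.06% − 5.00%) / (1.16 − 0.33) = 4.8916%
R_f = 5.00% − 0.33 × 4.8916% = 3.3858%
β_Orrin = Cov / Var(R_m) = 0.03011 / 0.02307 = 1.3052
E(R_Orrin) = R_f + β × MRP = 3.3858% + 1.3052 × 4.8916% = 9.77%

9.77%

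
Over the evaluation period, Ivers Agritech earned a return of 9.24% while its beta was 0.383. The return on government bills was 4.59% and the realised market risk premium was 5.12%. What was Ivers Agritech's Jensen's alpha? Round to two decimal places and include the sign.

CAPM benchmark = R_f + β(R_m − R_f) = 4.59% + 0.383 × 5.12% = 6.55096%
α = actual − benchmark = 9.24% − 6.55096% = +2.69%

+2.69%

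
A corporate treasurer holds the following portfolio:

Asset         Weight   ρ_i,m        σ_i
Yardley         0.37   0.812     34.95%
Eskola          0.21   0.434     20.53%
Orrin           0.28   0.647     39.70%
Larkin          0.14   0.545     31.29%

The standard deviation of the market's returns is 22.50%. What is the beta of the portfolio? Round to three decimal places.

0.976

β_Yardley = 0.812 × 34.95% / 22.50% = 1.2613
β_Eskola = 0.434 × 20.53% / 22.50% = 0.3960
β_Orrin = 0.647 × 39.70% / 22.50% = 1.1416
β_Larkin = 0.545 × 31.29% / 22.50% = 0.7579
β_P = Σ w_i β_i = 0.37×1.2613 + 0.21×0.3960 + 0.28×1.1416 + 0.14×0.7579 = 0.9756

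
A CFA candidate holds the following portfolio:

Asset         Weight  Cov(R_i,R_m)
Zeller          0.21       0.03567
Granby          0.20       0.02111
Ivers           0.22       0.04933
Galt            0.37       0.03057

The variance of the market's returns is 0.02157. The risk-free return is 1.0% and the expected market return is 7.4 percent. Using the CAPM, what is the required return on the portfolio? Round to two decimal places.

β_Zeller = 0.03567 / 0.02157 = 1.6537
β_Granby = 0.02111 / 0.02157 = 0.9787
β_Ivers = 0.04933 / 0.02157 = 2.2870
β_Galt = 0.03057 / 0.02157 = 1.4172
β_P = Σ w_i β_i = 0.21×1.6537 + 0.20×0.9787 + 0.22×2.2870 + 0.37×1.4172 = 1.5705
MRP = 7.4% − 1.0% = 6.40%
E(R_P) = R_f + β_P × MRP = 1.0% + 1.5705 × 6.4% = 11.05%

11.05%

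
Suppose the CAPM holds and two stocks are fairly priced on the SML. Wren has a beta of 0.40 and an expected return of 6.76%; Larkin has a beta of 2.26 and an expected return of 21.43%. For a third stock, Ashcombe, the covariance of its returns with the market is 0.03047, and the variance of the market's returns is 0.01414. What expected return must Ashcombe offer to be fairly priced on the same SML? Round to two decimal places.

20.60%

MRP = (21.43% − 6.76%) / (2.26 − 0.40) = 7.8871%
R_f = 6.76% − 0.40 × 7.8871% = 3.6052%
β_Ashcombe = Cov / Var(R_m) = 0.03047 / 0.01414 = 2.1549
E(R_Ashcombe) = R_f + β × MRP = 3.6052% + 2.1549 × 7.8871% = 20.60%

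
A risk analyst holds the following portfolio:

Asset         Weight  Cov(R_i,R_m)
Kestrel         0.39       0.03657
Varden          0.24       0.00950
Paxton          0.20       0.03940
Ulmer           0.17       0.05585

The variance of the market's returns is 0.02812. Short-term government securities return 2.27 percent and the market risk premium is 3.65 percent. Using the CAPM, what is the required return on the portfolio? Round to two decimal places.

6.67%

β_Kestrel = 0.03657 / 0.02812 = 1.3005
β_Varden = 0.00950 / 0.02812 = 0.3378
β_Paxton = 0.03940 / 0.02812 = 1.4011
β_Ulmer = 0.05585 / 0.02812 = 1.9861
β_P = Σ w_i β_i = 0.39×1.3005 + 0.24×0.3378 + 0.20×1.4011 + 0.17×1.9861 = 1.2061
E(R_P) = R_f + β_P × MRP = 2.27% + 1.2061 × 3.65% = 6.67%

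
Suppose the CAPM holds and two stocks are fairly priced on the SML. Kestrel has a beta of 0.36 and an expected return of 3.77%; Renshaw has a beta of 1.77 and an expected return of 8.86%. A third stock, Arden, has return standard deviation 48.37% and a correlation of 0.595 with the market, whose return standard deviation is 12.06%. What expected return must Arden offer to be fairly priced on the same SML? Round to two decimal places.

11.09%

MRP = (8.86% − 3.77%) / (1.77 − 0.36) = 3.6099%
R_f = 3.77% − 0.36 × 3.6099% = 2.4704%
β_Arden = ρ·σ_i/σ_m = 0.595 × 48.37 / 12.06 = 2.3864
E(R_Arden) = R_f + β × MRP = 2.4704% + 2.3864 × 3.6099% = 11.09%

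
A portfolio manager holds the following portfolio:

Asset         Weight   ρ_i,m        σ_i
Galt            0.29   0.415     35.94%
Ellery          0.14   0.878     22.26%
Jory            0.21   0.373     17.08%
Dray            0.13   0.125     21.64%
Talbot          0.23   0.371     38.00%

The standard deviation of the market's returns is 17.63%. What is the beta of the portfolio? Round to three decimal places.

β_Galt = 0.415 × 35.94% / 17.63% = 0.8460
β_Ellery = 0.878 × 22.26% / 17.63% = 1.1086
β_Jory = 0.373 × 17.08% / 17.63% = 0.3614
β_Dray = 0.125 × 21.64% / 17.63% = 0.1534
β_Talbot = 0.371 × 38.00% / 17.63% = 0.7997
β_P = Σ w_i β_i = 0.29×0.8460 + 0.14×1.1086 + 0.21×0.3614 + 0.13×0.1534 + 0.23×0.7997 = 0.6803

0.680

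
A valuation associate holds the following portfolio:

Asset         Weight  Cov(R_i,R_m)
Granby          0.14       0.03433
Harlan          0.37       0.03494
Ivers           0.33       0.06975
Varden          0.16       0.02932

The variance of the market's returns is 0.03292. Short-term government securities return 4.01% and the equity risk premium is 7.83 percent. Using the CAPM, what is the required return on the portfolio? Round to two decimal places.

β_Granby = 0.03433 / 0.03292 = 1.0428
β_Harlan = 0.03494 / 0.03292 = 1.0614
β_Ivers = 0.06975 / 0.03292 = 2.1188
β_Varden = 0.02932 / 0.03292 = 0.8906
β_P = Σ w_i β_i = 0.14×1.0428 + 0.37×1.0614 + 0.33×2.1188 + 0.16×0.8906 = 1.3804
E(R_P) = R_f + β_P × MRP = 4.01% + 1.3804 × 7.83% = 14.82%

14.82%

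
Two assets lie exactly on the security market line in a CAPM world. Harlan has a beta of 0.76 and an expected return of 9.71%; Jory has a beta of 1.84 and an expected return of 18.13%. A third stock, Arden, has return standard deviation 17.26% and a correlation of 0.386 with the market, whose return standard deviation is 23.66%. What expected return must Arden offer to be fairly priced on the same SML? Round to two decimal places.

5.98%

MRP = (18.13% − 9.71%) / (1.84 − 0.76) = 7.7963%
R_f = 9.71% − 0.76 × 7.7963% = 3.7848%
β_Arden = ρ·σ_i/σ_m = 0.386 × 17.26 / 23.66 = 0.2816
E(R_Arden) = R_f + β × MRP = 3.7848% + 0.2816 × 7.7963% = 5.98%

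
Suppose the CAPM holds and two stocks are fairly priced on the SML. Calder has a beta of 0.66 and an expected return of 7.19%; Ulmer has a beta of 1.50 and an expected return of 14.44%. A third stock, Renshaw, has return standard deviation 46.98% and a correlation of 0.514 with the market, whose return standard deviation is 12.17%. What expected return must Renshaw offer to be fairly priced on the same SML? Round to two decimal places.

18.62%

MRP = (14.44% − 7.19%) / (1.50 − 0.66) = 8.6310%
R_f = 7.19% − 0.66 × 8.6310% = 1.4935%
β_Renshaw = ρ·σ_i/σ_m = 0.514 × 46.98 / 12.17 = 1.9842
E(R_Renshaw) = R_f + β × MRP = 1.4935% + 1.9842 × 8.6310% = 18.62%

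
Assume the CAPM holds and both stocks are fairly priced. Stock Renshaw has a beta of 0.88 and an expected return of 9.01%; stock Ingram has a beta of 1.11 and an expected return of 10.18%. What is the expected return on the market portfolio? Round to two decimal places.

Both satisfy E(R) = R_f + β·MRP, so the slope of the SML is
MRP = (10.18% − 9.01%) / (1.11 − 0.88) = 1.17% / 0.23 = 5.0870%
R_f = E(R_Renshaw) − β_Renshaw·MRP = 9.01% − 0.88 × 5.0870% = 4.5334%
E(R_m) = R_f + MRP = 4.5334% + 5.0870% = 9.62%

9.62%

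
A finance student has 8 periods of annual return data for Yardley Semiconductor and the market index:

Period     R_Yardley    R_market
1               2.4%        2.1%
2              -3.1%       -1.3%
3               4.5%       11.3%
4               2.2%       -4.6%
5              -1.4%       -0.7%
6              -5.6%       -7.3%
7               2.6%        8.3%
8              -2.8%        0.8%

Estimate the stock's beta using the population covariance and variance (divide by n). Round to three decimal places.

Mean R_i = (2.4 − 3.1 + 4.5 + 2.2 − 1.4 − 5.6 + 2.6 − 2.8) / 8 = -0.1500%
Mean R_m = (2.1 − 1.3 + 11.3 − 4.6 − 0.7 − 7.3 + 8.3 + 0.8) / 8 = 1.0750%
Σ(R_i − R̄_i)(R_m − R̄_m) = 112.2900  ⇒  Cov = 112.2900 / 8 = 14.0363
Σ(R_m − R̄_m)² = 269.0150  ⇒  Var(R_m) = 269.0150 / 8 = 33.6269
β = Cov / Var(R_m) = 14.0363 / 33.6269 = 0.4174

0.417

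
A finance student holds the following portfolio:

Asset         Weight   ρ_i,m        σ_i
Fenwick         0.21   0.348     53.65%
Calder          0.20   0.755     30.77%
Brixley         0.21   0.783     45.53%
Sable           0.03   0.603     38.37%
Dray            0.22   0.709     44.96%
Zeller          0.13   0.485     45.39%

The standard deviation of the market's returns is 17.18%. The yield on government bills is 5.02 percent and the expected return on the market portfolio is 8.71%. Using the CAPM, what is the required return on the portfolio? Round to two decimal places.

β_Fenwick = 0.348 × 53.65% / 17.18% = 1.0867
β_Calder = 0.755 × 30.77% / 17.18% = 1.3522
β_Brixley = 0.783 × 45.53% / 17.18% = 2.0751
β_Sable = 0.603 × 38.37% / 17.18% = 1.3467
β_Dray = 0.709 × 44.96% / 17.18% = 1.8555
β_Zeller = 0.485 × 45.39% / 17.18% = 1.2814
β_P = Σ w_i β_i = 0.21×1.0867 + 0.20×1.3522 + 0.21×2.0751 + 0.03×1.3467 + 0.22×1.8555 + 0.13×1.2814 = 1.5496
MRP = 8.71% − 5.02% = 3.69%
E(R_P) = R_f + β_P × MRP = 5.02% + 1.5496 × 3.69% = 10.74%

10.74%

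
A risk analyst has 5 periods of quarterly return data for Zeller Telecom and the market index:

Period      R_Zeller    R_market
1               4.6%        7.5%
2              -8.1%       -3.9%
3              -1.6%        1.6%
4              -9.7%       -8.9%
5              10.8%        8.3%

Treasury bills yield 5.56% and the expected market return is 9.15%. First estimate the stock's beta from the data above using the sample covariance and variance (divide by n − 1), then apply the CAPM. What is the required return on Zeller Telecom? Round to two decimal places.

9.57%

Mean R_i = (4.6 − 8.1 − 1.6 − 9.7 + 10.8) / 5 = -0.8000%
Mean R_m = (7.5 − 3.9 + 1.6 − 8.9 + 8.3) / 5 = 0.9200%
Σ(R_i − R̄_i)(R_m − R̄_m) = 243.1800  ⇒  Cov = 243.1800 / 4 = 60.7950
Σ(R_m − R̄_m)² = 217.8880  ⇒  Var(R_m) = 217.8880 / 4 = 54.4720
β = Cov / Var(R_m) = 60.7950 / 54.4720 = 1.1161
MRP = 9.15% − 5.56% = 3.59%
E(R) = R_f + β × MRP = 5.56% + 1.1161 × 3.59% = 9.57%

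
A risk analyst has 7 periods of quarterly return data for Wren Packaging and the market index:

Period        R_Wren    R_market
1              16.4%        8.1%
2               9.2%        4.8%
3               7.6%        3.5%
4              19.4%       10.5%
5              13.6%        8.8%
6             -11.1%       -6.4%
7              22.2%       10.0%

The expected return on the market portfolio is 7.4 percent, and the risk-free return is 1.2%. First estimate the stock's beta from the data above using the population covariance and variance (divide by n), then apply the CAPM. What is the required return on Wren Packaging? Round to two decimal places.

Mean R_i = (16.4 + 9.2 + 7.6 + 19.4 + 13.6 − 11.1 + 22.2) / 7 = 11.0429%
Mean R_m = (8.1 + 4.8 + 3.5 + 10.5 + 8.8 − 6.4 + 10.0) / 7 = 5.6143%
Σ(R_i − R̄_i)(R_m − R̄_m) = 386.0357  ⇒  Cov = 386.0357 / 7 = 55.1480
Σ(R_m − R̄_m)² = 208.9086  ⇒  Var(R_m) = 208.9086 / 7 = 29.8441
β = Cov / Var(R_m) = 55.1480 / 29.8441 = 1.8479
MRP = 7.4% − 1.2% = 6.20%
E(R) = R_f + β × MRP = 1.2% + 1.8479 × 6.2% = 12.66%

12.66%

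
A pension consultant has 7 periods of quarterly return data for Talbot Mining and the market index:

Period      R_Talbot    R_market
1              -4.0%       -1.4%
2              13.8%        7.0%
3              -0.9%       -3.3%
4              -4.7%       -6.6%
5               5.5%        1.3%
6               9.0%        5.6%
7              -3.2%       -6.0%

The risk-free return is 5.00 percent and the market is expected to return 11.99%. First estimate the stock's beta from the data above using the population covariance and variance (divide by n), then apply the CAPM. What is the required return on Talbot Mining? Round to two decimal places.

13.92%

Mean R_i = (-4.0 + 13.8 − 0.9 − 4.7 + 5.5 + 9.0 − 3.2) / 7 = 2.2143%
Mean R_m = (-1.4 + 7.0 − 3.3 − 6.6 + 1.3 + 5.6 − 6.0) / 7 = -0.4857%
Σ(R_i − R̄_i)(R_m − R̄_m) = 220.4686  ⇒  Cov = 220.4686 / 7 = 31.4955
Σ(R_m − R̄_m)² = 172.8086  ⇒  Var(R_m) = 172.8086 / 7 = 24.6869
β = Cov / Var(R_m) = 31.4955 / 24.6869 = 1.2758
MRP = 11.99% − 5.00% = 6.99%
E(R) = R_f + β × MRP = 5.00% + 1.2758 × 6.99% = 13.92%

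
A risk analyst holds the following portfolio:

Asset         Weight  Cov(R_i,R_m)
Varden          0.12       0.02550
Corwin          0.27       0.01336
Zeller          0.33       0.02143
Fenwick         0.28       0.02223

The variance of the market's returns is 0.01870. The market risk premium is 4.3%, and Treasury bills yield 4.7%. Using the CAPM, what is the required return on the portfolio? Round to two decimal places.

9.29%

β_Varden = 0.02550 / 0.01870 = 1.3636
β_Corwin = 0.01336 / 0.01870 = 0.7144
β_Zeller = 0.02143 / 0.01870 = 1.1460
β_Fenwick = 0.02223 / 0.01870 = 1.1888
β_P = Σ w_i β_i = 0.12×1.3636 + 0.27×0.7144 + 0.33×1.1460 + 0.28×1.1888 = 1.0676
E(R_P) = R_f + β_P × MRP = 4.7% + 1.0676 × 4.3% = 9.29%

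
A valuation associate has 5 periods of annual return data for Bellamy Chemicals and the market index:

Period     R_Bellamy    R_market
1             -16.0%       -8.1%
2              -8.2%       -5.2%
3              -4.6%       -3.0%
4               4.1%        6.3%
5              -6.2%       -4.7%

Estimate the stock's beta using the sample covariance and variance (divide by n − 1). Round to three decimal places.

1.249

Mean R_i = (-16.0 − 8.2 − 4.6 + 4.1 − 6.2) / 5 = -6.1800%
Mean R_m = (-8.1 − 5.2 − 3.0 + 6.3 − 4.7) / 5 = -2.9400%
Σ(R_i − R̄_i)(R_m − R̄_m) = 150.1640  ⇒  Cov = 150.1640 / 4 = 37.5410
Σ(R_m − R̄_m)² = 120.2120  ⇒  Var(R_m) = 120.2120 / 4 = 30.0530
β = Cov / Var(R_m) = 37.5410 / 30.0530 = 1.2492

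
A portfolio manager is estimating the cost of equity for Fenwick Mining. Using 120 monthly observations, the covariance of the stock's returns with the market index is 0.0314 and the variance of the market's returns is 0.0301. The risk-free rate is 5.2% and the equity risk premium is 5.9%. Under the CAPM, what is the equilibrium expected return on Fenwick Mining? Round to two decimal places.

11.35%

β = Cov(R_i, R_m) / Var(R_m) = 0.0314 / 0.0301 = 1.0432
E(R) = R_f + β × MRP = 5.2% + 1.0432 × 5.9% = 11.35%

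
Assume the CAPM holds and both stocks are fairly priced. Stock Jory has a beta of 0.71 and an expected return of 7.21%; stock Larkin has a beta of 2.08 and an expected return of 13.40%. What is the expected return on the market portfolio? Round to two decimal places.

8.52%

Both satisfy E(R) = R_f + β·MRP, so the slope of the SML is
MRP = (13.40% − 7.21%) / (2.08 − 0.71) = 6.19% / 1.37 = 4.5182%
R_f = E(R_Jory) − β_Jory·MRP = 7.21% − 0.71 × 4.5182% = 4.0021%
E(R_m) = R_f + MRP = 4.0021% + 4.5182% = 8.52%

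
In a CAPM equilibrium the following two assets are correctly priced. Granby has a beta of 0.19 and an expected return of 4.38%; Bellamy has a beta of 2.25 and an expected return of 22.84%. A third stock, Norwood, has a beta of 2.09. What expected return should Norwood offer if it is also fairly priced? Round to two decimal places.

21.41%

MRP (SML slope) = (22.84% − 4.38%) / (2.25 − 0.19) = 18.46% / 2.06 = 8.9612%
R_f (intercept) = 4.38% − 0.19 × 8.9612% = 2.6774%
E(R_Norwood) = R_f + β × MRP = 2.6774% + 2.09 × 8.9612% = 21.41%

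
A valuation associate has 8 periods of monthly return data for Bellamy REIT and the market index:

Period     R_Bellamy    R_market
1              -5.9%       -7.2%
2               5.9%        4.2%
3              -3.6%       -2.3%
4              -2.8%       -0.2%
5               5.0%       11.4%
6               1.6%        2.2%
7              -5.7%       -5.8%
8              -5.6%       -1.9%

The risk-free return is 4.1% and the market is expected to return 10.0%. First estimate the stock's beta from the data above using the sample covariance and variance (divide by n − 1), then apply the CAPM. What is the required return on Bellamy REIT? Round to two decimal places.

Mean R_i = (-5.9 + 5.9 − 3.6 − 2.8 + 5.0 + 1.6 − 5.7 − 5.6) / 8 = -1.3875%
Mean R_m = (-7.2 + 4.2 − 2.3 − 0.2 + 11.4 + 2.2 − 5.8 − 1.9) / 8 = 0.0500%
Σ(R_i − R̄_i)(R_m − R̄_m) = 180.8750  ⇒  Cov = 180.8750 / 7 = 25.8393
Σ(R_m − R̄_m)² = 246.8400  ⇒  Var(R_m) = 246.8400 / 7 = 35.2629
β = Cov / Var(R_m) = 25.8393 / 35.2629 = 0.7328
MRP = 10.0% − 4.1% = 5.90%
E(R) = R_f + β × MRP = 4.1% + 0.7328 × 5.9% = 8.42%

8.42%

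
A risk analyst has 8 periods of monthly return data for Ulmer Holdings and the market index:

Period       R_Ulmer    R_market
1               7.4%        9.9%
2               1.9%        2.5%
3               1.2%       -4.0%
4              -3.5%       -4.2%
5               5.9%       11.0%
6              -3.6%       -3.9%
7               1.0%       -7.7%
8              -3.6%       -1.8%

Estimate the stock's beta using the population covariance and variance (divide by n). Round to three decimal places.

0.488

Mean R_i = (7.4 + 1.9 + 1.2 − 3.5 + 5.9 − 3.6 + 1.0 − 3.6) / 8 = 0.8375%
Mean R_m = (9.9 + 2.5 − 4.0 − 4.2 + 11.0 − 3.9 − 7.7 − 1.8) / 8 = 0.2250%
Σ(R_i − R̄_i)(R_m − R̄_m) = 164.1225  ⇒  Cov = 164.1225 / 8 = 20.5153
Σ(R_m − R̄_m)² = 336.2350  ⇒  Var(R_m) = 336.2350 / 8 = 42.0294
β = Cov / Var(R_m) = 20.5153 / 42.0294 = 0.4881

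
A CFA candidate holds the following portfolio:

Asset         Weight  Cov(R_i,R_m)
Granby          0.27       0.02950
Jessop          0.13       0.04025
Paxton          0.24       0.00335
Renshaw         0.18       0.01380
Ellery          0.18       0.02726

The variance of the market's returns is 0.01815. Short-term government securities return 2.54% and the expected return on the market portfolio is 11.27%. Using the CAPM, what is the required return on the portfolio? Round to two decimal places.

12.83%

β_Granby = 0.02950 / 0.01815 = 1.6253
β_Jessop = 0.04025 / 0.01815 = 2.2176
β_Paxton = 0.00335 / 0.01815 = 0.1846
β_Renshaw = 0.01380 / 0.01815 = 0.7603
β_Ellery = 0.02726 / 0.01815 = 1.5019
β_P = Σ w_i β_i = 0.27×1.6253 + 0.13×2.2176 + 0.24×0.1846 + 0.18×0.7603 + 0.18×1.5019 = 1.1786
MRP = 11.27% − 2.54% = 8.73%
E(R_P) = R_f + β_P × MRP = 2.54% + 1.1786 × 8.73% = 12.83%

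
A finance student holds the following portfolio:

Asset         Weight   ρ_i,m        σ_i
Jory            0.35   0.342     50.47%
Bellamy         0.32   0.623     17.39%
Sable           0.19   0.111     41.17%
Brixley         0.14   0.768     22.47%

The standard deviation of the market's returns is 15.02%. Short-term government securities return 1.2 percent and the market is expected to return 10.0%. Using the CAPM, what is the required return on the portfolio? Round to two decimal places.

β_Jory = 0.342 × 50.47% / 15.02% = 1.1492
β_Bellamy = 0.623 × 17.39% / 15.02% = 0.7213
β_Sable = 0.111 × 41.17% / 15.02% = 0.3043
β_Brixley = 0.768 × 22.47% / 15.02% = 1.1489
β_P = Σ w_i β_i = 0.35×1.1492 + 0.32×0.7213 + 0.19×0.3043 + 0.14×1.1489 = 0.8517
MRP = 10.0% − 1.2% = 8.80%
E(R_P) = R_f + β_P × MRP = 1.2% + 0.8517 × 8.8% = 8.69%

8.69%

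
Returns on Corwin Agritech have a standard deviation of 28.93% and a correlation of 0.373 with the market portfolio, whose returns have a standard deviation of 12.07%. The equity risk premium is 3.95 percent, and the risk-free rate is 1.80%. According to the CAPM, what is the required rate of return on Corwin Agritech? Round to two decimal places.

5.33%

β = ρ × σ_i / σ_m = 0.373 × 28.93% / 12.07% = 0.8940
E(R) = 1.80% + 0.8940 × 3.95% = 5.33%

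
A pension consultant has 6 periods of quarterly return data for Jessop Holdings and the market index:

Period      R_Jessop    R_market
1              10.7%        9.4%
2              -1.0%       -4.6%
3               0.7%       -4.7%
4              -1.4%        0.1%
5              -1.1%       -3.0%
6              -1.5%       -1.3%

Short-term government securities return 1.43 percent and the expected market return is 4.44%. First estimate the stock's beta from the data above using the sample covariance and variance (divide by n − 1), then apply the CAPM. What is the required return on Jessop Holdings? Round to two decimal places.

Mean R_i = (10.7 − 1.0 + 0.7 − 1.4 − 1.1 − 1.5) / 6 = 1.0667%
Mean R_m = (9.4 − 4.6 − 4.7 + 0.1 − 3.0 − 1.3) / 6 = -0.6833%
Σ(R_i − R̄_i)(R_m − R̄_m) = 111.3733  ⇒  Cov = 111.3733 / 5 = 22.2747
Σ(R_m − R̄_m)² = 139.5083  ⇒  Var(R_m) = 139.5083 / 5 = 27.9017
β = Cov / Var(R_m) = 22.2747 / 27.9017 = 0.7983
MRP = 4.44% − 1.43% = 3.01%
E(R) = R_f + β × MRP = 1.43% + 0.7983 × 3.01% = 3.83%

3.83%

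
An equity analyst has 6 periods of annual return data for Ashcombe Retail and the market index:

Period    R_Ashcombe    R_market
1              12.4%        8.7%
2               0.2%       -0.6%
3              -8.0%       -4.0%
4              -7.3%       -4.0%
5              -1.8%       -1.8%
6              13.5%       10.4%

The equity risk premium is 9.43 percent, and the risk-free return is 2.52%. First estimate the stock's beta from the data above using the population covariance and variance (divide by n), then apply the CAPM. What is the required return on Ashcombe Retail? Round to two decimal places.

16.18%

Mean R_i = (12.4 + 0.2 − 8.0 − 7.3 − 1.8 + 13.5) / 6 = 1.5000%
Mean R_m = (8.7 − 0.6 − 4.0 − 4.0 − 1.8 + 10.4) / 6 = 1.4500%
Σ(R_i − R̄_i)(R_m − R̄_m) = 299.5500  ⇒  Cov = 299.5500 / 6 = 49.9250
Σ(R_m − R̄_m)² = 206.8350  ⇒  Var(R_m) = 206.8350 / 6 = 34.4725
β = Cov / Var(R_m) = 49.9250 / 34.4725 = 1.4483
E(R) = R_f + β × MRP = 2.52% + 1.4483 × 9.43% = 16.18%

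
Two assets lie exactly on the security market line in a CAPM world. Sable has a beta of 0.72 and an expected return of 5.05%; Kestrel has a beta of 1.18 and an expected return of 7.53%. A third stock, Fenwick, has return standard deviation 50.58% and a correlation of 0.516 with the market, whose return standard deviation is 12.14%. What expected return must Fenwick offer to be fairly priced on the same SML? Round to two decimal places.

12.76%

MRP = (7.53% − 5.05%) / (1.18 − 0.72) = 5.3913%
R_f = 5.05% − 0.72 × 5.3913% = 1.1683%
β_Fenwick = ρ·σ_i/σ_m = 0.516 × 50.58 / 12.14 = 2.1499
E(R_Fenwick) = R_f + β × MRP = 1.1683% + 2.1499 × 5.3913% = 12.76%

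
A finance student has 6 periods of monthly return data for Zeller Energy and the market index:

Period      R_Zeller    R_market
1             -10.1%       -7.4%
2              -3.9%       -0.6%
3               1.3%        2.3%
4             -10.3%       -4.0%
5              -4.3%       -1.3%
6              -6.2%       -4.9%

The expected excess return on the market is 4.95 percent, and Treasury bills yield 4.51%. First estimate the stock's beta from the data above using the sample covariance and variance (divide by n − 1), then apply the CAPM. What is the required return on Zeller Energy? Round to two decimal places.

10.16%

Mean R_i = (-10.1 − 3.9 + 1.3 − 10.3 − 4.3 − 6.2) / 6 = -5.5833%
Mean R_m = (-7.4 − 0.6 + 2.3 − 4.0 − 1.3 − 4.9) / 6 = -2.6500%
Σ(R_i − R̄_i)(R_m − R̄_m) = 68.4650  ⇒  Cov = 68.4650 / 5 = 13.6930
Σ(R_m − R̄_m)² = 59.9750  ⇒  Var(R_m) = 59.9750 / 5 = 11.9950
β = Cov / Var(R_m) = 13.6930 / 11.9950 = 1.1416
E(R) = R_f + β × MRP = 4.51% + 1.1416 × 4.95% = 10.16%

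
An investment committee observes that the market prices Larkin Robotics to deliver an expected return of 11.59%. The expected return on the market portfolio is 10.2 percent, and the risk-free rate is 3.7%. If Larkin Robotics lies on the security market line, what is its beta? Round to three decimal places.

1.214

MRP = 10.2% − 3.7% = 6.50%
β = (E(R) − R_f) / MRP = (11.59% − 3.7%) / 6.5% = 7.89% / 6.5% = 1.214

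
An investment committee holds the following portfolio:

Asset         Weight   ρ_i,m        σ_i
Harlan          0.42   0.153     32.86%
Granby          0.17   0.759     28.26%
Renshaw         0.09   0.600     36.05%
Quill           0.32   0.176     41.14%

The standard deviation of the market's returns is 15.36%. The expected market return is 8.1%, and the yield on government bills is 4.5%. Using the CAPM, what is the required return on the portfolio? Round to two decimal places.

β_Harlan = 0.153 × 32.86% / 15.36% = 0.3273
β_Granby = 0.759 × 28.26% / 15.36% = 1.3964
β_Renshaw = 0.600 × 36.05% / 15.36% = 1.4082
β_Quill = 0.176 × 41.14% / 15.36% = 0.4714
β_P = Σ w_i β_i = 0.42×0.3273 + 0.17×1.3964 + 0.09×1.4082 + 0.32×0.4714 = 0.6524
MRP = 8.1% − 4.5% = 3.60%
E(R_P) = R_f + β_P × MRP = 4.5% + 0.6524 × 3.6% = 6.85%

6.85%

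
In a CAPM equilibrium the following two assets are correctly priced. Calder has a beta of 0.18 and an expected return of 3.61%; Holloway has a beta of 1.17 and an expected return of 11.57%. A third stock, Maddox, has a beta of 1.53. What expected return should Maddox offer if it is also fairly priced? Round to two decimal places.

14.46%

MRP (SML slope) = (11.57% − 3.61%) / (1.17 − 0.18) = 7.96% / 0.99 = 8.0404%
R_f (intercept) = 3.61% − 0.18 × 8.0404% = 2.1627%
E(R_Maddox) = R_f + β × MRP = 2.1627% + 1.53 × 8.0404% = 14.46%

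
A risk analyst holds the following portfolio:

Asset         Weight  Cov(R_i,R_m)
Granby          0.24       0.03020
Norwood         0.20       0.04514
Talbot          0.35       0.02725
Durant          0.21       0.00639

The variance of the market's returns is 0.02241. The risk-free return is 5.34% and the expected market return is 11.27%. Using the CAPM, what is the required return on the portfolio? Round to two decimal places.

β_Granby = 0.03020 / 0.02241 = 1.3476
β_Norwood = 0.04514 / 0.02241 = 2.0143
β_Talbot = 0.02725 / 0.02241 = 1.2160
β_Durant = 0.00639 / 0.02241 = 0.2851
β_P = Σ w_i β_i = 0.24×1.3476 + 0.20×2.0143 + 0.35×1.2160 + 0.21×0.2851 = 1.2118
MRP = 11.27% − 5.34% = 5.93%
E(R_P) = R_f + β_P × MRP = 5.34% + 1.2118 × 5.93% = 12.53%

12.53%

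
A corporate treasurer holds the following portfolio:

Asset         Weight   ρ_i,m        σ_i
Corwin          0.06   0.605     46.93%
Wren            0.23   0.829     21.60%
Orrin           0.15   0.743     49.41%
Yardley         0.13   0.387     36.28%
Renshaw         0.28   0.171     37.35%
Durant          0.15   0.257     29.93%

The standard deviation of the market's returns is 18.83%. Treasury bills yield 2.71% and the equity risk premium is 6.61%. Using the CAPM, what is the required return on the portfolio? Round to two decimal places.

8.36%

β_Corwin = 0.605 × 46.93% / 18.83% = 1.5078
β_Wren = 0.829 × 21.60% / 18.83% = 0.9510
β_Orrin = 0.743 × 49.41% / 18.83% = 1.9496
β_Yardley = 0.387 × 36.28% / 18.83% = 0.7456
β_Renshaw = 0.171 × 37.35% / 18.83% = 0.3392
β_Durant = 0.257 × 29.93% / 18.83% = 0.4085
β_P = Σ w_i β_i = 0.06×1.5078 + 0.23×0.9510 + 0.15×1.9496 + 0.13×0.7456 + 0.28×0.3392 + 0.15×0.4085 = 0.8548
E(R_P) = R_f + β_P × MRP = 2.71% + 0.8548 × 6.61% = 8.36%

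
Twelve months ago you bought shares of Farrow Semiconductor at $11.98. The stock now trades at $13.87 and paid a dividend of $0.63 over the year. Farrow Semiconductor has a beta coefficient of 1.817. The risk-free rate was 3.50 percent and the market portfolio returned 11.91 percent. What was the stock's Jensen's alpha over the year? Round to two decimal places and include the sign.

Realised HPR = (P1 + D1 − P0) / P0 = (13.87 + 0.63 − 11.98) / 11.98 = 2.52 / 11.98 = 21.0351%
MRP = 11.91% − 3.50% = 8.41%
CAPM required = R_f + β·MRP = 3.50% + 1.817 × 8.41% = 18.78097%
α = realised − required = 21.0351% − 18.78097% = +2.25%

+2.25%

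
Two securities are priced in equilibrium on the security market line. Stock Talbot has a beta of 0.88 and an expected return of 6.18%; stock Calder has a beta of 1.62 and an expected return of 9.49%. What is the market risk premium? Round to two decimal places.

4.47%

Both satisfy E(R) = R_f + β·MRP, so the slope of the SML is
MRP = (9.49% − 6.18%) / (1.62 − 0.88) = 3.31% / 0.74 = 4.4730%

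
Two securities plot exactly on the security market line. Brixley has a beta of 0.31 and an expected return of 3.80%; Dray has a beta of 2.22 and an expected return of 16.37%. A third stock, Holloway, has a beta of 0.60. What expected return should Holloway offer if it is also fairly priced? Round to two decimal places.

5.71%

MRP (SML slope) = (16.37% − 3.80%) / (2.22 − 0.31) = 12.57% / 1.91 = 6.5812%
R_f (intercept) = 3.80% − 0.31 × 6.5812% = 1.7598%
E(R_Holloway) = R_f + β × MRP = 1.7598% + 0.60 × 6.5812% = 5.71%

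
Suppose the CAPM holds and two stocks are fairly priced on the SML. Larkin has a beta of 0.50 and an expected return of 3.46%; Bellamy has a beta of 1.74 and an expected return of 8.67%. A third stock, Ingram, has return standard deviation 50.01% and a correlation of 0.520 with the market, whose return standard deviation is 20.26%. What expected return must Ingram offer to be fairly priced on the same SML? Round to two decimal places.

6.75%

MRP = (8.67% − 3.46%) / (1.74 − 0.50) = 4.2016%
R_f = 3.46% − 0.50 × 4.2016% = 1.3592%
β_Ingram = ρ·σ_i/σ_m = 0.520 × 50.01 / 20.26 = 1.2836
E(R_Ingram) = R_f + β × MRP = 1.3592% + 1.2836 × 4.2016% = 6.75%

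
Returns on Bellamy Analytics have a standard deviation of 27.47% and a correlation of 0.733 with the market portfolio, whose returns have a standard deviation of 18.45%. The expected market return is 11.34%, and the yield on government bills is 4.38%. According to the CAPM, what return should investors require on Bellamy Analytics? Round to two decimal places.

β = ρ × σ_i / σ_m = 0.733 × 27.47% / 18.45% = 1.0914
MRP = 11.34% − 4.38% = 6.96%
E(R) = 4.38% + 1.0914 × 6.96% = 11.98%

11.98%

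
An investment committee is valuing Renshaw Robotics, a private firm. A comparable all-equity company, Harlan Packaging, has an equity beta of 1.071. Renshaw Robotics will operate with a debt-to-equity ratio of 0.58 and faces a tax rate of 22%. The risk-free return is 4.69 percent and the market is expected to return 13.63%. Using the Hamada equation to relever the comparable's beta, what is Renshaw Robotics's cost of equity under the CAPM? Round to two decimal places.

β_L = β_U × [1 + (1 − t)(D/E)] = 1.071 × [1 + (1 − 0.22) × 0.58]
    = 1.071 × [1 + 0.78 × 0.58] = 1.071 × 1.4524 = 1.5555
MRP = 13.63% − 4.69% = 8.94%
E(R) = R_f + β_L × MRP = 4.69% + 1.5555 × 8.94% = 18.60%

18.60%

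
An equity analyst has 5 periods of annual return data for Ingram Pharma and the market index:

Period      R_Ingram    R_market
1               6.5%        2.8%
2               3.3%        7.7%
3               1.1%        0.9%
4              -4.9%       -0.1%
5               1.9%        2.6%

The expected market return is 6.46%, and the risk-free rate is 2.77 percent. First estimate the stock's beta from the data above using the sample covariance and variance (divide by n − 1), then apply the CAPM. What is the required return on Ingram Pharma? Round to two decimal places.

5.64%

Mean R_i = (6.5 + 3.3 + 1.1 − 4.9 + 1.9) / 5 = 1.5800%
Mean R_m = (2.8 + 7.7 + 0.9 − 0.1 + 2.6) / 5 = 2.7800%
Σ(R_i − R̄_i)(R_m − R̄_m) = 28.0680  ⇒  Cov = 28.0680 / 4 = 7.0170
Σ(R_m − R̄_m)² = 36.0680  ⇒  Var(R_m) = 36.0680 / 4 = 9.0170
β = Cov / Var(R_m) = 7.0170 / 9.0170 = 0.7782
MRP = 6.46% − 2.77% = 3.69%
E(R) = R_f + β × MRP = 2.77% + 0.7782 × 3.69% = 5.64%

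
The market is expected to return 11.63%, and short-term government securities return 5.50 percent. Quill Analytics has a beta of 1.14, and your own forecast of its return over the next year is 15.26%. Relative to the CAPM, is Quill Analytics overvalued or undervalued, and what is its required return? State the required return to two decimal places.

Undervalued; required return 12.49%

MRP = 11.63% − 5.50% = 6.13%
Required return = R_f + β·MRP = 5.50% + 1.14 × 6.13% = 12.49%
Forecast 15.26% > required 12.49% → the stock plots above the SML → undervalued.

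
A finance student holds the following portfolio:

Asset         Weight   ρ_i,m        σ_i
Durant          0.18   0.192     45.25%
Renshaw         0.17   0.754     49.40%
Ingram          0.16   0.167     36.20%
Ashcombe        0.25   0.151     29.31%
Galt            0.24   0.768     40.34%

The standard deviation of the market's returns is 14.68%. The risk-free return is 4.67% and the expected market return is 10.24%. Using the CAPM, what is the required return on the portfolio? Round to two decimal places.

11.27%

β_Durant = 0.192 × 45.25% / 14.68% = 0.5918
β_Renshaw = 0.754 × 49.40% / 14.68% = 2.5373
β_Ingram = 0.167 × 36.20% / 14.68% = 0.4118
β_Ashcombe = 0.151 × 29.31% / 14.68% = 0.3015
β_Galt = 0.768 × 40.34% / 14.68% = 2.1104
β_P = Σ w_i β_i = 0.18×0.5918 + 0.17×2.5373 + 0.16×0.4118 + 0.25×0.3015 + 0.24×2.1104 = 1.1856
MRP = 10.24% − 4.67% = 5.57%
E(R_P) = R_f + β_P × MRP = 4.67% + 1.1856 × 5.57% = 11.27%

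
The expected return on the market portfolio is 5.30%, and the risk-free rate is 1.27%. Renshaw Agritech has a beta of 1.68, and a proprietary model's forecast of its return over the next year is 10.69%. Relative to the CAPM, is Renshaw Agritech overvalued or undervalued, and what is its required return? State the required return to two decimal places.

MRP = 5.30% − 1.27% = 4.03%
Required return = R_f + β·MRP = 1.27% + 1.68 × 4.03% = 8.04%
Forecast 10.69% > required 8.04% → the stock plots above the SML → undervalued.

Undervalued; required return 8.04%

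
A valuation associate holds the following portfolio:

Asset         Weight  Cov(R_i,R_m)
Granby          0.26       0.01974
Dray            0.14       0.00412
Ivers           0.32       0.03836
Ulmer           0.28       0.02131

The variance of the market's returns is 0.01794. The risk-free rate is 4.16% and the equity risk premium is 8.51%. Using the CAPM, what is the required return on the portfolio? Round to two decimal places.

15.52%

β_Granby = 0.01974 / 0.01794 = 1.1003
β_Dray = 0.00412 / 0.01794 = 0.2297
β_Ivers = 0.03836 / 0.01794 = 2.1382
β_Ulmer = 0.02131 / 0.01794 = 1.1878
β_P = Σ w_i β_i = 0.26×1.1003 + 0.14×0.2297 + 0.32×2.1382 + 0.28×1.1878 = 1.3350
E(R_P) = R_f + β_P × MRP = 4.16% + 1.3350 × 8.51% = 15.52%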